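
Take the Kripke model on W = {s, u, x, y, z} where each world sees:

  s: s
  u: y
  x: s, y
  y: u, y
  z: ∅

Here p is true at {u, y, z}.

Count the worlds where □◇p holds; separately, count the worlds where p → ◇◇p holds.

For □◇p:
s: successors {s}; ◇p there: s:F. ✗
u: successors {y}; ◇p there: y:T. ✓
x: successors {s, y}; ◇p there: s:F, y:T. ✗
y: successors {u, y}; ◇p there: u:T, y:T. ✓
z: no successors, so □◇p holds vacuously. ✓
— 3 worlds.
For p → ◇◇p:
s: p is F, ◇◇p is F. ✓
u: p is T, ◇◇p is T. ✓
x: p is F, ◇◇p is T. ✓
y: p is T, ◇◇p is T. ✓
z: p is T, ◇◇p is F. ✗
— 4 worlds.

3 and 4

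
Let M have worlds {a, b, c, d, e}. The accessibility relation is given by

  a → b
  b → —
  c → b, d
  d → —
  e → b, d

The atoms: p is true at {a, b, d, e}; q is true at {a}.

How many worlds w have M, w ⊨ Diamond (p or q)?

3

a: successors {b}; p or q there: b:T. ✓
b: no successors, so Diamond (p or q) fails. ✗
c: successors {b, d}; p or q there: b:T, d:T. ✓
d: no successors, so Diamond (p or q) fails. ✗
e: successors {b, d}; p or q there: b:T, d:T. ✓
Satisfying worlds: {a, c, e}.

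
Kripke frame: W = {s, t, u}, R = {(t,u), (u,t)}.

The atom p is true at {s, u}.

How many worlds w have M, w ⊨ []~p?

2

s: no successors, so []~p holds vacuously. ✓
t: successors {u}; ~p there: u:F. ✗
u: successors {t}; ~p there: t:T. ✓
Satisfying worlds: {s, u}.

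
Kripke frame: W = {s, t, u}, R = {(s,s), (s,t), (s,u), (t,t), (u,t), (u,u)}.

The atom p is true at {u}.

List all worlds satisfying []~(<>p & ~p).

s: successors {s, t, u}; ~(<>p & ~p) there: s:F, t:T, u:T. ✗
t: successors {t}; ~(<>p & ~p) there: t:T. ✓
u: successors {t, u}; ~(<>p & ~p) there: t:T, u:T. ✓

{t, u}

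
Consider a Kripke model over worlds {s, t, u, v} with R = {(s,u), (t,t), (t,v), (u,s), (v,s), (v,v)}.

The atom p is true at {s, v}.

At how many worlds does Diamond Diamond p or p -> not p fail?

s: Diamond Diamond p or p is T, not p is F. ✗
t: Diamond Diamond p or p is T, not p is T. ✓
u: Diamond Diamond p or p is F, not p is T. ✓
v: Diamond Diamond p or p is T, not p is F. ✗
Satisfying worlds: {t, u}.
So Diamond Diamond p or p -> not p fails at the other 2 worlds.

2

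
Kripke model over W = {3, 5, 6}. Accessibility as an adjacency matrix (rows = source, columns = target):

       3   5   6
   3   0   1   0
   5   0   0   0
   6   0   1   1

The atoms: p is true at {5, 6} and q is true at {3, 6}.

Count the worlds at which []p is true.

3: successors {5}; p there: 5:T. ✓
5: no successors, so []p holds vacuously. ✓
6: successors {5, 6}; p there: 5:T, 6:T. ✓
Satisfying worlds: {3, 5, 6}.

3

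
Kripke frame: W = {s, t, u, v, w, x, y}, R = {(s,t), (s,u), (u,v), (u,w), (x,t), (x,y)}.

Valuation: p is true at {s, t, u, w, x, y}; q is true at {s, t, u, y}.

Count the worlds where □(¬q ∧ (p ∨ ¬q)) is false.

s: successors {t, u}; ¬q ∧ (p ∨ ¬q) there: t:F, u:F. ✗
t: no successors, so □(¬q ∧ (p ∨ ¬q)) holds vacuously. ✓
u: successors {v, w}; ¬q ∧ (p ∨ ¬q) there: v:T, w:T. ✓
v: no successors, so □(¬q ∧ (p ∨ ¬q)) holds vacuously. ✓
w: no successors, so □(¬q ∧ (p ∨ ¬q)) holds vacuously. ✓
x: successors {t, y}; ¬q ∧ (p ∨ ¬q) there: t:F, y:F. ✗
y: no successors, so □(¬q ∧ (p ∨ ¬q)) holds vacuously. ✓
Satisfying worlds: {t, u, v, w, y}.
So □(¬q ∧ (p ∨ ¬q)) fails at the other 2 worlds.

2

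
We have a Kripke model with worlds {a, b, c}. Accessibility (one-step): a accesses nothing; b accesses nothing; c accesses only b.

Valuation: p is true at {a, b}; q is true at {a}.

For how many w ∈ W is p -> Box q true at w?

3

a: p is T, Box q is T. ✓
b: p is T, Box q is T. ✓
c: p is F, Box q is F. ✓
Satisfying worlds: {a, b, c}.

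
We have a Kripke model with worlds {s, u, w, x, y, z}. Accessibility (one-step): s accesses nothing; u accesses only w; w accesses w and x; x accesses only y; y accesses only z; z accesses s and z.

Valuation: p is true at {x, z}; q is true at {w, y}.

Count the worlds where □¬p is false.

3

s: no successors, so □¬p holds vacuously. ✓
u: successors {w}; ¬p there: w:T. ✓
w: successors {w, x}; ¬p there: w:T, x:F. ✗
x: successors {y}; ¬p there: y:T. ✓
y: successors {z}; ¬p there: z:F. ✗
z: successors {s, z}; ¬p there: s:T, z:F. ✗
Satisfying worlds: {s, u, x}.
So □¬p fails at the other 3 worlds.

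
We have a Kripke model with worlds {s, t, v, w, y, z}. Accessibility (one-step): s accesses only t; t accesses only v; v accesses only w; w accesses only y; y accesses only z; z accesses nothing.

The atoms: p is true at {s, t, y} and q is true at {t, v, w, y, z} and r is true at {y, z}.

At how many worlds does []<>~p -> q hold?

5

s: []<>~p is T, q is F. ✗
t: []<>~p is T, q is T. ✓
v: []<>~p is F, q is T. ✓
w: []<>~p is T, q is T. ✓
y: []<>~p is F, q is T. ✓
z: []<>~p is T, q is T. ✓
Satisfying worlds: {t, v, w, y, z}.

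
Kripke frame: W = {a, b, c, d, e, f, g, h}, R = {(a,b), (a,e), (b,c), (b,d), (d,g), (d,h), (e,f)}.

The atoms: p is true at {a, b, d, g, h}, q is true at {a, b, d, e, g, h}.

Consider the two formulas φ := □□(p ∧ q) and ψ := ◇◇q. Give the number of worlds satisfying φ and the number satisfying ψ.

7 and 2

For □□(p ∧ q):
a: successors {b, e}; □(p ∧ q) there: b:F, e:F. ✗
b: successors {c, d}; □(p ∧ q) there: c:T, d:T. ✓
c: no successors, so □□(p ∧ q) holds vacuously. ✓
d: successors {g, h}; □(p ∧ q) there: g:T, h:T. ✓
e: successors {f}; □(p ∧ q) there: f:T. ✓
f: no successors, so □□(p ∧ q) holds vacuously. ✓
g: no successors, so □□(p ∧ q) holds vacuously. ✓
h: no successors, so □□(p ∧ q) holds vacuously. ✓
— 7 worlds.
For ◇◇q:
a: successors {b, e}; ◇q there: b:T, e:F. ✓
b: successors {c, d}; ◇q there: c:F, d:T. ✓
c: no successors, so ◇◇q fails. ✗
d: successors {g, h}; ◇q there: g:F, h:F. ✗
e: successors {f}; ◇q there: f:F. ✗
f: no successors, so ◇◇q fails. ✗
g: no successors, so ◇◇q fails. ✗
h: no successors, so ◇◇q fails. ✗
— 2 worlds.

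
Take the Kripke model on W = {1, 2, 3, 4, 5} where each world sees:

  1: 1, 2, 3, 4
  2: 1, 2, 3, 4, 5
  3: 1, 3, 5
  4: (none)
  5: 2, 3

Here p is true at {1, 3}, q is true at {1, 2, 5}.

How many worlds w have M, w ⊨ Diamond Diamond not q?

4

1: successors {1, 2, 3, 4}; Diamond not q there: 1:T, 2:T, 3:T, 4:F. ✓
2: successors {1, 2, 3, 4, 5}; Diamond not q there: 1:T, 2:T, 3:T, 4:F, 5:T. ✓
3: successors {1, 3, 5}; Diamond not q there: 1:T, 3:T, 5:T. ✓
4: no successors, so Diamond Diamond not q fails. ✗
5: successors {2, 3}; Diamond not q there: 2:T, 3:T. ✓
Satisfying worlds: {1, 2, 3, 5}.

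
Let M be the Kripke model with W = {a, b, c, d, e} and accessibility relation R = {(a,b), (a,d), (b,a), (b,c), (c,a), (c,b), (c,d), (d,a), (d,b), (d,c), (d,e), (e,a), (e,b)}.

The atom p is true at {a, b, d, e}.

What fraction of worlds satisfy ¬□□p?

a: □□p is F. ✓
b: □□p is T. ✗
c: □□p is F. ✓
d: □□p is F. ✓
e: □□p is F. ✓
That's 4 of 5 worlds, so 4/5.

4/5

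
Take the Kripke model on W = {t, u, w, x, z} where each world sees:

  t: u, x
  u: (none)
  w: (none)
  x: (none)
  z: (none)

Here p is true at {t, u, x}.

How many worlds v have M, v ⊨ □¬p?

4

t: successors {u, x}; ¬p there: u:F, x:F. ✗
u: no successors, so □¬p holds vacuously. ✓
w: no successors, so □¬p holds vacuously. ✓
x: no successors, so □¬p holds vacuously. ✓
z: no successors, so □¬p holds vacuously. ✓
Satisfying worlds: {u, w, x, z}.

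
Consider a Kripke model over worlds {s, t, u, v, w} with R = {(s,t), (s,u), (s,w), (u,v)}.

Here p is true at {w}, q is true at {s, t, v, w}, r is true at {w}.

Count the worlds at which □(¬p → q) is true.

4

s: successors {t, u, w}; ¬p → q there: t:T, u:F, w:T. ✗
t: no successors, so □(¬p → q) holds vacuously. ✓
u: successors {v}; ¬p → q there: v:T. ✓
v: no successors, so □(¬p → q) holds vacuously. ✓
w: no successors, so □(¬p → q) holds vacuously. ✓
Satisfying worlds: {t, u, v, w}.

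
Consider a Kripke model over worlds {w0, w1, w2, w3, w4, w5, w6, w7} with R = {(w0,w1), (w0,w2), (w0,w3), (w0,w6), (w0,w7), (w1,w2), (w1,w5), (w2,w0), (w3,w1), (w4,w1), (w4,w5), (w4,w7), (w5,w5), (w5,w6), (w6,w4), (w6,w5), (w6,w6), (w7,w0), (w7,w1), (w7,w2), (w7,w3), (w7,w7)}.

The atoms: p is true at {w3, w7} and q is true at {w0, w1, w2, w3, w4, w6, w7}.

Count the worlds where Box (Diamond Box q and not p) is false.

w0: successors {w1, w2, w3, w6, w7}; Diamond Box q and not p there: w1:T, w2:T, w3:F, w6:F, w7:F. ✗
w1: successors {w2, w5}; Diamond Box q and not p there: w2:T, w5:F. ✗
w2: successors {w0}; Diamond Box q and not p there: w0:T. ✓
w3: successors {w1}; Diamond Box q and not p there: w1:T. ✓
w4: successors {w1, w5, w7}; Diamond Box q and not p there: w1:T, w5:F, w7:F. ✗
w5: successors {w5, w6}; Diamond Box q and not p there: w5:F, w6:F. ✗
w6: successors {w4, w5, w6}; Diamond Box q and not p there: w4:T, w5:F, w6:F. ✗
w7: successors {w0, w1, w2, w3, w7}; Diamond Box q and not p there: w0:T, w1:T, w2:T, w3:F, w7:F. ✗
Satisfying worlds: {w2, w3}.
So Box (Diamond Box q and not p) fails at the other 6 worlds.

6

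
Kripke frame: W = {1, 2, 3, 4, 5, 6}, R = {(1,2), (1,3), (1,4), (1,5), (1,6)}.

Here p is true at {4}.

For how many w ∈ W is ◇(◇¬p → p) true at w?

1

1: successors {2, 3, 4, 5, 6}; ◇¬p → p there: 2:T, 3:T, 4:T, 5:T, 6:T. ✓
2: no successors, so ◇(◇¬p → p) fails. ✗
3: no successors, so ◇(◇¬p → p) fails. ✗
4: no successors, so ◇(◇¬p → p) fails. ✗
5: no successors, so ◇(◇¬p → p) fails. ✗
6: no successors, so ◇(◇¬p → p) fails. ✗
Satisfying worlds: {1}.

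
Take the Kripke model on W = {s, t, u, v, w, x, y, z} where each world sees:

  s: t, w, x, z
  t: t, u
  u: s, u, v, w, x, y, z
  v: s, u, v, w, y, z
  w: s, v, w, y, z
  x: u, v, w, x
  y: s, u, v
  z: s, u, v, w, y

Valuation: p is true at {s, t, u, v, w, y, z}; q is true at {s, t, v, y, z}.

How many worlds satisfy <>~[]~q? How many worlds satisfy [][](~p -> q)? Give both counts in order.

For <>~[]~q:
s: successors {t, w, x, z}; ~[]~q there: t:T, w:T, x:T, z:T. ✓
t: successors {t, u}; ~[]~q there: t:T, u:T. ✓
u: successors {s, u, v, w, x, y, z}; ~[]~q there: s:T, u:T, v:T, w:T, x:T, y:T, z:T. ✓
v: successors {s, u, v, w, y, z}; ~[]~q there: s:T, u:T, v:T, w:T, y:T, z:T. ✓
w: successors {s, v, w, y, z}; ~[]~q there: s:T, v:T, w:T, y:T, z:T. ✓
x: successors {u, v, w, x}; ~[]~q there: u:T, v:T, w:T, x:T. ✓
y: successors {s, u, v}; ~[]~q there: s:T, u:T, v:T. ✓
z: successors {s, u, v, w, y}; ~[]~q there: s:T, u:T, v:T, w:T, y:T. ✓
— 8 worlds.
For [][](~p -> q):
s: successors {t, w, x, z}; [](~p -> q) there: t:T, w:T, x:F, z:T. ✗
t: successors {t, u}; [](~p -> q) there: t:T, u:F. ✗
u: successors {s, u, v, w, x, y, z}; [](~p -> q) there: s:F, u:F, v:T, w:T, x:F, y:T, z:T. ✗
v: successors {s, u, v, w, y, z}; [](~p -> q) there: s:F, u:F, v:T, w:T, y:T, z:T. ✗
w: successors {s, v, w, y, z}; [](~p -> q) there: s:F, v:T, w:T, y:T, z:T. ✗
x: successors {u, v, w, x}; [](~p -> q) there: u:F, v:T, w:T, x:F. ✗
y: successors {s, u, v}; [](~p -> q) there: s:F, u:F, v:T. ✗
z: successors {s, u, v, w, y}; [](~p -> q) there: s:F, u:F, v:T, w:T, y:T. ✗
— 0 worlds.

8 and 0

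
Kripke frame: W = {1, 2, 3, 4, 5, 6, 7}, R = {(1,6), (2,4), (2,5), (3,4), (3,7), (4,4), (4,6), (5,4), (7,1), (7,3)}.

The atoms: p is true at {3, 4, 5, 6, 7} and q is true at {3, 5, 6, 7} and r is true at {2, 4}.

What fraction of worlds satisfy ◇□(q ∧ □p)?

3/7

1: successors {6}; □(q ∧ □p) there: 6:T. ✓
2: successors {4, 5}; □(q ∧ □p) there: 4:F, 5:F. ✗
3: successors {4, 7}; □(q ∧ □p) there: 4:F, 7:F. ✗
4: successors {4, 6}; □(q ∧ □p) there: 4:F, 6:T. ✓
5: successors {4}; □(q ∧ □p) there: 4:F. ✗
6: no successors, so ◇□(q ∧ □p) fails. ✗
7: successors {1, 3}; □(q ∧ □p) there: 1:T, 3:F. ✓
That's 3 of 7 worlds, so 3/7.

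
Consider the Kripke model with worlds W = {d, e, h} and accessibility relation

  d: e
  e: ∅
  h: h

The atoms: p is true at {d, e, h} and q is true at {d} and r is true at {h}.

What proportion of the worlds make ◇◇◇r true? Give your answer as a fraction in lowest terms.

d: successors {e}; ◇◇r there: e:F. ✗
e: no successors, so ◇◇◇r fails. ✗
h: successors {h}; ◇◇r there: h:T. ✓
That's 1 of 3 worlds, so 1/3.

1/3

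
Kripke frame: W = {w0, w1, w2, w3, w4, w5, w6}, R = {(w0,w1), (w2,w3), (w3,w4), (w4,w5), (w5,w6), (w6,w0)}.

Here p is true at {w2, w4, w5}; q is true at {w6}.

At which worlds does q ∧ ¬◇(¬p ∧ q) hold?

w0: q is F, ¬◇(¬p ∧ q) is T. ✗
w1: q is F, ¬◇(¬p ∧ q) is T. ✗
w2: q is F, ¬◇(¬p ∧ q) is T. ✗
w3: q is F, ¬◇(¬p ∧ q) is T. ✗
w4: q is F, ¬◇(¬p ∧ q) is T. ✗
w5: q is F, ¬◇(¬p ∧ q) is F. ✗
w6: q is T, ¬◇(¬p ∧ q) is T. ✓

{w6}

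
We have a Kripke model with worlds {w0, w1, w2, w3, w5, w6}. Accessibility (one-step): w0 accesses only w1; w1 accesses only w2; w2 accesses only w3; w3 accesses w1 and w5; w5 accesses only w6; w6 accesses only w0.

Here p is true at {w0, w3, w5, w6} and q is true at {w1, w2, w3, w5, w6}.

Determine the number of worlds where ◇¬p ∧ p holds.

2

w0: ◇¬p is T, p is T. ✓
w1: ◇¬p is T, p is F. ✗
w2: ◇¬p is F, p is F. ✗
w3: ◇¬p is T, p is T. ✓
w5: ◇¬p is F, p is T. ✗
w6: ◇¬p is F, p is T. ✗
Satisfying worlds: {w0, w3}.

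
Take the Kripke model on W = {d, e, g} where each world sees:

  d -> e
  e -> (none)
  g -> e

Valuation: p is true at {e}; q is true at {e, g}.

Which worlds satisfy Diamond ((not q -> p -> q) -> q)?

d: successors {e}; (not q -> p -> q) -> q there: e:T. ✓
e: no successors, so Diamond ((not q -> p -> q) -> q) fails. ✗
g: successors {e}; (not q -> p -> q) -> q there: e:T. ✓

{d, g}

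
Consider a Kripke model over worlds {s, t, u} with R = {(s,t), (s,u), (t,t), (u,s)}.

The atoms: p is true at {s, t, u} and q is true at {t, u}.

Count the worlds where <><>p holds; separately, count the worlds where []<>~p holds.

3 and 0

For <><>p:
s: successors {t, u}; <>p there: t:T, u:T. ✓
t: successors {t}; <>p there: t:T. ✓
u: successors {s}; <>p there: s:T. ✓
— 3 worlds.
For []<>~p:
s: successors {t, u}; <>~p there: t:F, u:F. ✗
t: successors {t}; <>~p there: t:F. ✗
u: successors {s}; <>~p there: s:F. ✗
— 0 worlds.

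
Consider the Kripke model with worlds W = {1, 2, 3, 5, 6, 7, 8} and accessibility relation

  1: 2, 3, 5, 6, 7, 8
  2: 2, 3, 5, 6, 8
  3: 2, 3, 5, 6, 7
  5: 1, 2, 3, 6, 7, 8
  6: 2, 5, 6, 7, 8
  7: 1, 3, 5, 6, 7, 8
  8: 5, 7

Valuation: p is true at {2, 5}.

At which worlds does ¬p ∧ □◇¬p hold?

1: ¬p is T, □◇¬p is T. ✓
2: ¬p is F, □◇¬p is T. ✗
3: ¬p is T, □◇¬p is T. ✓
5: ¬p is F, □◇¬p is T. ✗
6: ¬p is T, □◇¬p is T. ✓
7: ¬p is T, □◇¬p is T. ✓
8: ¬p is T, □◇¬p is T. ✓

{1, 3, 6, 7, 8}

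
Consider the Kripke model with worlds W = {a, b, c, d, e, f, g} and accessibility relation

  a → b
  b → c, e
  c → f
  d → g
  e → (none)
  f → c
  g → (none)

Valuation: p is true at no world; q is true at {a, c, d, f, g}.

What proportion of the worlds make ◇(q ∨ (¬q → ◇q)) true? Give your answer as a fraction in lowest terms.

a: successors {b}; q ∨ (¬q → ◇q) there: b:T. ✓
b: successors {c, e}; q ∨ (¬q → ◇q) there: c:T, e:F. ✓
c: successors {f}; q ∨ (¬q → ◇q) there: f:T. ✓
d: successors {g}; q ∨ (¬q → ◇q) there: g:T. ✓
e: no successors, so ◇(q ∨ (¬q → ◇q)) fails. ✗
f: successors {c}; q ∨ (¬q → ◇q) there: c:T. ✓
g: no successors, so ◇(q ∨ (¬q → ◇q)) fails. ✗
That's 5 of 7 worlds, so 5/7.

5/7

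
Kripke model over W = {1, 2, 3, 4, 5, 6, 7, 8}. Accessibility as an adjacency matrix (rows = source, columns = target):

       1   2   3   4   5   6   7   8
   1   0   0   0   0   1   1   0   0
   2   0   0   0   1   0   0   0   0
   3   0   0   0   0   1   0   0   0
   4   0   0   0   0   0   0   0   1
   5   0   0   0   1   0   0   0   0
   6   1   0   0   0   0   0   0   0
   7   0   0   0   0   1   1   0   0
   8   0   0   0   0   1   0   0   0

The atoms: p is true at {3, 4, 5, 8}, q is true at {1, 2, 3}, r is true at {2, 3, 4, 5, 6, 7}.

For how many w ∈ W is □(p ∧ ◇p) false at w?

1: successors {5, 6}; p ∧ ◇p there: 5:T, 6:F. ✗
2: successors {4}; p ∧ ◇p there: 4:T. ✓
3: successors {5}; p ∧ ◇p there: 5:T. ✓
4: successors {8}; p ∧ ◇p there: 8:T. ✓
5: successors {4}; p ∧ ◇p there: 4:T. ✓
6: successors {1}; p ∧ ◇p there: 1:F. ✗
7: successors {5, 6}; p ∧ ◇p there: 5:T, 6:F. ✗
8: successors {5}; p ∧ ◇p there: 5:T. ✓
Satisfying worlds: {2, 3, 4, 5, 8}.
So □(p ∧ ◇p) fails at the other 3 worlds.

3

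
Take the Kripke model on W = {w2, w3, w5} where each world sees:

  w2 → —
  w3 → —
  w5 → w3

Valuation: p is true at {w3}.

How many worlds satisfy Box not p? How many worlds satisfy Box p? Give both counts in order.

2 and 3

For Box not p:
w2: no successors, so Box not p holds vacuously. ✓
w3: no successors, so Box not p holds vacuously. ✓
w5: successors {w3}; not p there: w3:F. ✗
— 2 worlds.
For Box p:
w2: no successors, so Box p holds vacuously. ✓
w3: no successors, so Box p holds vacuously. ✓
w5: successors {w3}; p there: w3:T. ✓
— 3 worlds.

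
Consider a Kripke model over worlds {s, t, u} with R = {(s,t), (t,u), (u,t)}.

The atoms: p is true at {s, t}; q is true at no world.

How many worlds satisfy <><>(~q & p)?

s: successors {t}; <>(~q & p) there: t:F. ✗
t: successors {u}; <>(~q & p) there: u:T. ✓
u: successors {t}; <>(~q & p) there: t:F. ✗
Satisfying worlds: {t}.

1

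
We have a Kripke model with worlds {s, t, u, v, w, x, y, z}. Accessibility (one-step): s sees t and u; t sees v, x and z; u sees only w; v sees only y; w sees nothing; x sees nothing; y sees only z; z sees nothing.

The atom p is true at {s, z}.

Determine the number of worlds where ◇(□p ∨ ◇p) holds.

5

s: successors {t, u}; □p ∨ ◇p there: t:T, u:F. ✓
t: successors {v, x, z}; □p ∨ ◇p there: v:F, x:T, z:T. ✓
u: successors {w}; □p ∨ ◇p there: w:T. ✓
v: successors {y}; □p ∨ ◇p there: y:T. ✓
w: no successors, so ◇(□p ∨ ◇p) fails. ✗
x: no successors, so ◇(□p ∨ ◇p) fails. ✗
y: successors {z}; □p ∨ ◇p there: z:T. ✓
z: no successors, so ◇(□p ∨ ◇p) fails. ✗
Satisfying worlds: {s, t, u, v, y}.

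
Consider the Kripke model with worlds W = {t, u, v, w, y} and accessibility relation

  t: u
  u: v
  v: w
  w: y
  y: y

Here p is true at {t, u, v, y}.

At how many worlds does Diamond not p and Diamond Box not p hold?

0

t: Diamond not p is F, Diamond Box not p is F. ✗
u: Diamond not p is F, Diamond Box not p is T. ✗
v: Diamond not p is T, Diamond Box not p is F. ✗
w: Diamond not p is F, Diamond Box not p is F. ✗
y: Diamond not p is F, Diamond Box not p is F. ✗
Satisfying worlds: ∅.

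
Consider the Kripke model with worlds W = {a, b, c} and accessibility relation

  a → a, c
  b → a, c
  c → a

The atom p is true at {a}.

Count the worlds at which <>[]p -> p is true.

a: <>[]p is T, p is T. ✓
b: <>[]p is T, p is F. ✗
c: <>[]p is F, p is F. ✓
Satisfying worlds: {a, c}.

2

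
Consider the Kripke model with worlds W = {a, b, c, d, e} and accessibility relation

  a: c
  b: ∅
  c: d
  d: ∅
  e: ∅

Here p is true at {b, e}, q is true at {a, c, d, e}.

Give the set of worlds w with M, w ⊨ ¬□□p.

{a}

a: □□p is F. ✓
b: □□p is T. ✗
c: □□p is T. ✗
d: □□p is T. ✗
e: □□p is T. ✗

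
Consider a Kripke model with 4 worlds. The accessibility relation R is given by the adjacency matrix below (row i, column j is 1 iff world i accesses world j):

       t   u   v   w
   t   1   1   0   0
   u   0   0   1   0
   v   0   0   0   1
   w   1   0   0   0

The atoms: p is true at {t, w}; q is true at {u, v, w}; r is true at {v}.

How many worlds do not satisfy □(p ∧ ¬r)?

2

t: successors {t, u}; p ∧ ¬r there: t:T, u:F. ✗
u: successors {v}; p ∧ ¬r there: v:F. ✗
v: successors {w}; p ∧ ¬r there: w:T. ✓
w: successors {t}; p ∧ ¬r there: t:T. ✓
Satisfying worlds: {v, w}.
So □(p ∧ ¬r) fails at the other 2 worlds.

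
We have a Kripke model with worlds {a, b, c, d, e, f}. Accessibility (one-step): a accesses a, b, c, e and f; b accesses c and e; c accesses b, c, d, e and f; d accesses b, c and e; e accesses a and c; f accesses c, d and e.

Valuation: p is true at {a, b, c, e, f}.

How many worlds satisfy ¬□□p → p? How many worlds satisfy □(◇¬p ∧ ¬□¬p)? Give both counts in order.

For ¬□□p → p:
a: ¬□□p is T, p is T. ✓
b: ¬□□p is T, p is T. ✓
c: ¬□□p is T, p is T. ✓
d: ¬□□p is T, p is F. ✗
e: ¬□□p is T, p is T. ✓
f: ¬□□p is T, p is T. ✓
— 5 worlds.
For □(◇¬p ∧ ¬□¬p):
a: successors {a, b, c, e, f}; ◇¬p ∧ ¬□¬p there: a:F, b:F, c:T, e:F, f:T. ✗
b: successors {c, e}; ◇¬p ∧ ¬□¬p there: c:T, e:F. ✗
c: successors {b, c, d, e, f}; ◇¬p ∧ ¬□¬p there: b:F, c:T, d:F, e:F, f:T. ✗
d: successors {b, c, e}; ◇¬p ∧ ¬□¬p there: b:F, c:T, e:F. ✗
e: successors {a, c}; ◇¬p ∧ ¬□¬p there: a:F, c:T. ✗
f: successors {c, d, e}; ◇¬p ∧ ¬□¬p there: c:T, d:F, e:F. ✗
— 0 worlds.

5 and 0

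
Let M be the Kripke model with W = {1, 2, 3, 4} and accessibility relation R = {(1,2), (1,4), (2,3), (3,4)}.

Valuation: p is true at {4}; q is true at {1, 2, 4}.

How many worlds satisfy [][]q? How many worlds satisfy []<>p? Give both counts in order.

3 and 2

For [][]q:
1: successors {2, 4}; []q there: 2:F, 4:T. ✗
2: successors {3}; []q there: 3:T. ✓
3: successors {4}; []q there: 4:T. ✓
4: no successors, so [][]q holds vacuously. ✓
— 3 worlds.
For []<>p:
1: successors {2, 4}; <>p there: 2:F, 4:F. ✗
2: successors {3}; <>p there: 3:T. ✓
3: successors {4}; <>p there: 4:F. ✗
4: no successors, so []<>p holds vacuously. ✓
— 2 worlds.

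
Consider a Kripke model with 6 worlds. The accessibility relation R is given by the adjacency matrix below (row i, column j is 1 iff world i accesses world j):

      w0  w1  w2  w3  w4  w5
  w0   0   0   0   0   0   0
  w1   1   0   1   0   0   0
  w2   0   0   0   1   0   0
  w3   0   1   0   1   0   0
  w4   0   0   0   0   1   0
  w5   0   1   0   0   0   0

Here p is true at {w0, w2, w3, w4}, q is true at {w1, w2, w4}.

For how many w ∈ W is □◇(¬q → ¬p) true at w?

w0: no successors, so □◇(¬q → ¬p) holds vacuously. ✓
w1: successors {w0, w2}; ◇(¬q → ¬p) there: w0:F, w2:F. ✗
w2: successors {w3}; ◇(¬q → ¬p) there: w3:T. ✓
w3: successors {w1, w3}; ◇(¬q → ¬p) there: w1:T, w3:T. ✓
w4: successors {w4}; ◇(¬q → ¬p) there: w4:T. ✓
w5: successors {w1}; ◇(¬q → ¬p) there: w1:T. ✓
Satisfying worlds: {w0, w2, w3, w4, w5}.

5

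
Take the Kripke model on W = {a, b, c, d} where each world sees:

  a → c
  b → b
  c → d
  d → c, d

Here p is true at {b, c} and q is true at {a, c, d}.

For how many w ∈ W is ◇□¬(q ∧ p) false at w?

a: successors {c}; □¬(q ∧ p) there: c:T. ✓
b: successors {b}; □¬(q ∧ p) there: b:T. ✓
c: successors {d}; □¬(q ∧ p) there: d:F. ✗
d: successors {c, d}; □¬(q ∧ p) there: c:T, d:F. ✓
Satisfying worlds: {a, b, d}.
So ◇□¬(q ∧ p) fails at the other 1 world.

1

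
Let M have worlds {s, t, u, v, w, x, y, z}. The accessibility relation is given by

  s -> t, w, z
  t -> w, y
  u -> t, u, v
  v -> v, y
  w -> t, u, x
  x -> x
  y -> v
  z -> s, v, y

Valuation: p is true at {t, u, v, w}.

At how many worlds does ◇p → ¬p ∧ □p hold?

s: ◇p is T, ¬p ∧ □p is F. ✗
t: ◇p is T, ¬p ∧ □p is F. ✗
u: ◇p is T, ¬p ∧ □p is F. ✗
v: ◇p is T, ¬p ∧ □p is F. ✗
w: ◇p is T, ¬p ∧ □p is F. ✗
x: ◇p is F, ¬p ∧ □p is F. ✓
y: ◇p is T, ¬p ∧ □p is T. ✓
z: ◇p is T, ¬p ∧ □p is F. ✗
Satisfying worlds: {x, y}.

2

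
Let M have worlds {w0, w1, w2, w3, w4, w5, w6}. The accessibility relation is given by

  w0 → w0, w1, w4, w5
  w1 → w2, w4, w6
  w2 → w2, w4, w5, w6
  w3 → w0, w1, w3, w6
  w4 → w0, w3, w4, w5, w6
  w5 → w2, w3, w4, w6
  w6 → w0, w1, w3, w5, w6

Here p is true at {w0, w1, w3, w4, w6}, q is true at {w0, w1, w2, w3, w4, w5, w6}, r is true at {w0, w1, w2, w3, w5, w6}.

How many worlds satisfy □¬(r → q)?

w0: successors {w0, w1, w4, w5}; ¬(r → q) there: w0:F, w1:F, w4:F, w5:F. ✗
w1: successors {w2, w4, w6}; ¬(r → q) there: w2:F, w4:F, w6:F. ✗
w2: successors {w2, w4, w5, w6}; ¬(r → q) there: w2:F, w4:F, w5:F, w6:F. ✗
w3: successors {w0, w1, w3, w6}; ¬(r → q) there: w0:F, w1:F, w3:F, w6:F. ✗
w4: successors {w0, w3, w4, w5, w6}; ¬(r → q) there: w0:F, w3:F, w4:F, w5:F, w6:F. ✗
w5: successors {w2, w3, w4, w6}; ¬(r → q) there: w2:F, w3:F, w4:F, w6:F. ✗
w6: successors {w0, w1, w3, w5, w6}; ¬(r → q) there: w0:F, w1:F, w3:F, w5:F, w6:F. ✗
Satisfying worlds: ∅.

0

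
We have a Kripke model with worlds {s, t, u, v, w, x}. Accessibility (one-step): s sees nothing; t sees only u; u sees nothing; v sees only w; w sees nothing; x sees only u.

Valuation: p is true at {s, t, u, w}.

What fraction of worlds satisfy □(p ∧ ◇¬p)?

s: no successors, so □(p ∧ ◇¬p) holds vacuously. ✓
t: successors {u}; p ∧ ◇¬p there: u:F. ✗
u: no successors, so □(p ∧ ◇¬p) holds vacuously. ✓
v: successors {w}; p ∧ ◇¬p there: w:F. ✗
w: no successors, so □(p ∧ ◇¬p) holds vacuously. ✓
x: successors {u}; p ∧ ◇¬p there: u:F. ✗
That's 3 of 6 worlds, so 3/6 = 1/2.

1/2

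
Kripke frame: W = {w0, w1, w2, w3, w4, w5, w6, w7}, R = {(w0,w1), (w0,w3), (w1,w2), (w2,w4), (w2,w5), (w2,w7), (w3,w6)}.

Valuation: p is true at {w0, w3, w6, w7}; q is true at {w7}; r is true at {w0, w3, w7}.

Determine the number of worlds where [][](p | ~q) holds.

8

w0: successors {w1, w3}; [](p | ~q) there: w1:T, w3:T. ✓
w1: successors {w2}; [](p | ~q) there: w2:T. ✓
w2: successors {w4, w5, w7}; [](p | ~q) there: w4:T, w5:T, w7:T. ✓
w3: successors {w6}; [](p | ~q) there: w6:T. ✓
w4: no successors, so [][](p | ~q) holds vacuously. ✓
w5: no successors, so [][](p | ~q) holds vacuously. ✓
w6: no successors, so [][](p | ~q) holds vacuously. ✓
w7: no successors, so [][](p | ~q) holds vacuously. ✓
Satisfying worlds: {w0, w1, w2, w3, w4, w5, w6, w7}.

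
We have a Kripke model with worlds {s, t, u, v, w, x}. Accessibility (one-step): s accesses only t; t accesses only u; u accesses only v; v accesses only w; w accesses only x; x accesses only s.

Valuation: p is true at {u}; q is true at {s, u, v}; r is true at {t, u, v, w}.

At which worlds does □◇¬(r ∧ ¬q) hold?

{s, t, v, w}

s: successors {t}; ◇¬(r ∧ ¬q) there: t:T. ✓
t: successors {u}; ◇¬(r ∧ ¬q) there: u:T. ✓
u: successors {v}; ◇¬(r ∧ ¬q) there: v:F. ✗
v: successors {w}; ◇¬(r ∧ ¬q) there: w:T. ✓
w: successors {x}; ◇¬(r ∧ ¬q) there: x:T. ✓
x: successors {s}; ◇¬(r ∧ ¬q) there: s:F. ✗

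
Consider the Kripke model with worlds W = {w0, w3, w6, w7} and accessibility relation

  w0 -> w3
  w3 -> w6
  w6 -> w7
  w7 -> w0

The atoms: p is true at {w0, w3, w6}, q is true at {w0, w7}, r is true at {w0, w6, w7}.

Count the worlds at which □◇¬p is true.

w0: successors {w3}; ◇¬p there: w3:F. ✗
w3: successors {w6}; ◇¬p there: w6:T. ✓
w6: successors {w7}; ◇¬p there: w7:F. ✗
w7: successors {w0}; ◇¬p there: w0:F. ✗
Satisfying worlds: {w3}.

1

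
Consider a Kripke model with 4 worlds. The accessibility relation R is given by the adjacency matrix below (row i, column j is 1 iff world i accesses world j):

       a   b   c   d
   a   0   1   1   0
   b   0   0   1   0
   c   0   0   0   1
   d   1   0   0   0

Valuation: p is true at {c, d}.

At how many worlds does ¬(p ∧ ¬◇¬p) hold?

a: p ∧ ¬◇¬p is F. ✓
b: p ∧ ¬◇¬p is F. ✓
c: p ∧ ¬◇¬p is T. ✗
d: p ∧ ¬◇¬p is F. ✓
Satisfying worlds: {a, b, d}.

3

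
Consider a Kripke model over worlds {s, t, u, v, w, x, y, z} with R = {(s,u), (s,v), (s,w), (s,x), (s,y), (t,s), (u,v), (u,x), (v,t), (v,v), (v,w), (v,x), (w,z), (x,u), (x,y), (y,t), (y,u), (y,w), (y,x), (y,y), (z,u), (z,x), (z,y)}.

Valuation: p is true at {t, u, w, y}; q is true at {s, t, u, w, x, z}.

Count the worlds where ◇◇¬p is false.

0

s: successors {u, v, w, x, y}; ◇¬p there: u:T, v:T, w:T, x:F, y:T. ✓
t: successors {s}; ◇¬p there: s:T. ✓
u: successors {v, x}; ◇¬p there: v:T, x:F. ✓
v: successors {t, v, w, x}; ◇¬p there: t:T, v:T, w:T, x:F. ✓
w: successors {z}; ◇¬p there: z:T. ✓
x: successors {u, y}; ◇¬p there: u:T, y:T. ✓
y: successors {t, u, w, x, y}; ◇¬p there: t:T, u:T, w:T, x:F, y:T. ✓
z: successors {u, x, y}; ◇¬p there: u:T, x:F, y:T. ✓
Satisfying worlds: {s, t, u, v, w, x, y, z}.
So ◇◇¬p fails at the other 0 worlds.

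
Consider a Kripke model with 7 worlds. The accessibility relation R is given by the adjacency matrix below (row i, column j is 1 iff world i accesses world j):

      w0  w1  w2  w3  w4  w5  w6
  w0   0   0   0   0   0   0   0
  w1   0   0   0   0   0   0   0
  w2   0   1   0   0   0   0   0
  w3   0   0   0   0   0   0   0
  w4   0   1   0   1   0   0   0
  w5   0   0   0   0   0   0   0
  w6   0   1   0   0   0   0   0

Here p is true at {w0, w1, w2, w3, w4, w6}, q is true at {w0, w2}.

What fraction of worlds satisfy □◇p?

w0: no successors, so □◇p holds vacuously. ✓
w1: no successors, so □◇p holds vacuously. ✓
w2: successors {w1}; ◇p there: w1:F. ✗
w3: no successors, so □◇p holds vacuously. ✓
w4: successors {w1, w3}; ◇p there: w1:F, w3:F. ✗
w5: no successors, so □◇p holds vacuously. ✓
w6: successors {w1}; ◇p there: w1:F. ✗
That's 4 of 7 worlds, so 4/7.

4/7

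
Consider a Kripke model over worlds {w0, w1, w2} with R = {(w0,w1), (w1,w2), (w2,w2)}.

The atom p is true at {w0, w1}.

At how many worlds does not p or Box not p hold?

2

w0: not p is F, Box not p is F. ✗
w1: not p is F, Box not p is T. ✓
w2: not p is T, Box not p is T. ✓
Satisfying worlds: {w1, w2}.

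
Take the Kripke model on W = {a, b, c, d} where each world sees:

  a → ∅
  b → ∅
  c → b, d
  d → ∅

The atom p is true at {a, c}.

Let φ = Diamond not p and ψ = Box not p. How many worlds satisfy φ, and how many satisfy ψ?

For Diamond not p:
a: no successors, so Diamond not p fails. ✗
b: no successors, so Diamond not p fails. ✗
c: successors {b, d}; not p there: b:T, d:T. ✓
d: no successors, so Diamond not p fails. ✗
— 1 world.
For Box not p:
a: no successors, so Box not p holds vacuously. ✓
b: no successors, so Box not p holds vacuously. ✓
c: successors {b, d}; not p there: b:T, d:T. ✓
d: no successors, so Box not p holds vacuously. ✓
— 4 worlds.

1 and 4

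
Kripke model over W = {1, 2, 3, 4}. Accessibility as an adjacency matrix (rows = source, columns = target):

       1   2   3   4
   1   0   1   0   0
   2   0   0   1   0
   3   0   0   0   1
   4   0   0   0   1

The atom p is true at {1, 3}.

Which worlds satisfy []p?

1: successors {2}; p there: 2:F. ✗
2: successors {3}; p there: 3:T. ✓
3: successors {4}; p there: 4:F. ✗
4: successors {4}; p there: 4:F. ✗

{2}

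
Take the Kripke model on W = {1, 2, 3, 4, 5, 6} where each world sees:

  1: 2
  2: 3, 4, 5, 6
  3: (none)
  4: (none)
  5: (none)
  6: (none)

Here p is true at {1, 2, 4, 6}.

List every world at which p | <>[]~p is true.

{1, 2, 4, 6}

1: p is T, <>[]~p is F. ✓
2: p is T, <>[]~p is T. ✓
3: p is F, <>[]~p is F. ✗
4: p is T, <>[]~p is F. ✓
5: p is F, <>[]~p is F. ✗
6: p is T, <>[]~p is F. ✓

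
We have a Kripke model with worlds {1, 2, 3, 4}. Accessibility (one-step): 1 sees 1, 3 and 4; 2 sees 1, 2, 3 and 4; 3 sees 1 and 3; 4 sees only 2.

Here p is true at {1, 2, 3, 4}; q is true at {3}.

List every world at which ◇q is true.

1: successors {1, 3, 4}; q there: 1:F, 3:T, 4:F. ✓
2: successors {1, 2, 3, 4}; q there: 1:F, 2:F, 3:T, 4:F. ✓
3: successors {1, 3}; q there: 1:F, 3:T. ✓
4: successors {2}; q there: 2:F. ✗

{1, 2, 3}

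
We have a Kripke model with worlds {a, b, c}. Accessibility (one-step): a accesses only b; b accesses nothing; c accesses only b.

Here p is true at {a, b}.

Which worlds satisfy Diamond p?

a: successors {b}; p there: b:T. ✓
b: no successors, so Diamond p fails. ✗
c: successors {b}; p there: b:T. ✓

{a, c}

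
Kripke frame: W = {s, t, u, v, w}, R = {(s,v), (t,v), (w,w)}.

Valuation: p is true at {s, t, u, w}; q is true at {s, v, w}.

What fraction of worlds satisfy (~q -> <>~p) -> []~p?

4/5

s: ~q -> <>~p is T, []~p is T. ✓
t: ~q -> <>~p is T, []~p is T. ✓
u: ~q -> <>~p is F, []~p is T. ✓
v: ~q -> <>~p is T, []~p is T. ✓
w: ~q -> <>~p is T, []~p is F. ✗
That's 4 of 5 worlds, so 4/5.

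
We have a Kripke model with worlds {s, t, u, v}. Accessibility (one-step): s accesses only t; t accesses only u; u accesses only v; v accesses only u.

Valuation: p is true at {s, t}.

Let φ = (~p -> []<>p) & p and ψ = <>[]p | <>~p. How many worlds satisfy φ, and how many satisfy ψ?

2 and 3

For (~p -> []<>p) & p:
s: ~p -> []<>p is T, p is T. ✓
t: ~p -> []<>p is T, p is T. ✓
u: ~p -> []<>p is F, p is F. ✗
v: ~p -> []<>p is F, p is F. ✗
— 2 worlds.
For <>[]p | <>~p:
s: <>[]p is F, <>~p is F. ✗
t: <>[]p is F, <>~p is T. ✓
u: <>[]p is F, <>~p is T. ✓
v: <>[]p is F, <>~p is T. ✓
— 3 worlds.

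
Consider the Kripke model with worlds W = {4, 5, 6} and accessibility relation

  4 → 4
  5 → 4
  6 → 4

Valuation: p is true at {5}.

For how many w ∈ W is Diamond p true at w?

4: successors {4}; p there: 4:F. ✗
5: successors {4}; p there: 4:F. ✗
6: successors {4}; p there: 4:F. ✗
Satisfying worlds: ∅.

0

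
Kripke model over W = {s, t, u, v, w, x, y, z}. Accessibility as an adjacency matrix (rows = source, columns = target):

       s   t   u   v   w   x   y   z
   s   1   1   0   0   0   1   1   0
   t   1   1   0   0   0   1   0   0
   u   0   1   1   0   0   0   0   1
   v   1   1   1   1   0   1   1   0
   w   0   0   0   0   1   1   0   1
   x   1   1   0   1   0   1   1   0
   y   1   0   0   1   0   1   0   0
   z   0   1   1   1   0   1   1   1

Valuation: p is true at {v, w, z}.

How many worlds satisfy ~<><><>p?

s: <><><>p is T. ✗
t: <><><>p is T. ✗
u: <><><>p is T. ✗
v: <><><>p is T. ✗
w: <><><>p is T. ✗
x: <><><>p is T. ✗
y: <><><>p is T. ✗
z: <><><>p is T. ✗
Satisfying worlds: ∅.

0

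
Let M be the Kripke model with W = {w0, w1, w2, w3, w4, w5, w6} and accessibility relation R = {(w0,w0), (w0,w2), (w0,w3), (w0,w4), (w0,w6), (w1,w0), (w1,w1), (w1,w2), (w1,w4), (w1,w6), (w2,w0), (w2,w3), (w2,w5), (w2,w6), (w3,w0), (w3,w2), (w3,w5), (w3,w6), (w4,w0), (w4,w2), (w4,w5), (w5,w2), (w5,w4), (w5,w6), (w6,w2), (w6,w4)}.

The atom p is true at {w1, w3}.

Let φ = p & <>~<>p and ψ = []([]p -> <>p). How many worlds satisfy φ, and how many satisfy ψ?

2 and 7

For p & <>~<>p:
w0: p is F, <>~<>p is T. ✗
w1: p is T, <>~<>p is T. ✓
w2: p is F, <>~<>p is T. ✗
w3: p is T, <>~<>p is T. ✓
w4: p is F, <>~<>p is T. ✗
w5: p is F, <>~<>p is T. ✗
w6: p is F, <>~<>p is T. ✗
— 2 worlds.
For []([]p -> <>p):
w0: successors {w0, w2, w3, w4, w6}; []p -> <>p there: w0:T, w2:T, w3:T, w4:T, w6:T. ✓
w1: successors {w0, w1, w2, w4, w6}; []p -> <>p there: w0:T, w1:T, w2:T, w4:T, w6:T. ✓
w2: successors {w0, w3, w5, w6}; []p -> <>p there: w0:T, w3:T, w5:T, w6:T. ✓
w3: successors {w0, w2, w5, w6}; []p -> <>p there: w0:T, w2:T, w5:T, w6:T. ✓
w4: successors {w0, w2, w5}; []p -> <>p there: w0:T, w2:T, w5:T. ✓
w5: successors {w2, w4, w6}; []p -> <>p there: w2:T, w4:T, w6:T. ✓
w6: successors {w2, w4}; []p -> <>p there: w2:T, w4:T. ✓
— 7 worlds.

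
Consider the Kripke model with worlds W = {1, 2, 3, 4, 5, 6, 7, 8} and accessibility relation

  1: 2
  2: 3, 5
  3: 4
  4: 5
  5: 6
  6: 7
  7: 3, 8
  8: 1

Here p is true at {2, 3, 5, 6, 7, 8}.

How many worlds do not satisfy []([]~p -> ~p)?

2

1: successors {2}; []~p -> ~p there: 2:T. ✓
2: successors {3, 5}; []~p -> ~p there: 3:F, 5:T. ✗
3: successors {4}; []~p -> ~p there: 4:T. ✓
4: successors {5}; []~p -> ~p there: 5:T. ✓
5: successors {6}; []~p -> ~p there: 6:T. ✓
6: successors {7}; []~p -> ~p there: 7:T. ✓
7: successors {3, 8}; []~p -> ~p there: 3:F, 8:F. ✗
8: successors {1}; []~p -> ~p there: 1:T. ✓
Satisfying worlds: {1, 3, 4, 5, 6, 8}.
So []([]~p -> ~p) fails at the other 2 worlds.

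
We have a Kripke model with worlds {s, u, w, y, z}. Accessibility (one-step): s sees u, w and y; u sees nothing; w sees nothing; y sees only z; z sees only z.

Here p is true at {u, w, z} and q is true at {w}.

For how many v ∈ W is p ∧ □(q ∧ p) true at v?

2

s: p is F, □(q ∧ p) is F. ✗
u: p is T, □(q ∧ p) is T. ✓
w: p is T, □(q ∧ p) is T. ✓
y: p is F, □(q ∧ p) is F. ✗
z: p is T, □(q ∧ p) is F. ✗
Satisfying worlds: {u, w}.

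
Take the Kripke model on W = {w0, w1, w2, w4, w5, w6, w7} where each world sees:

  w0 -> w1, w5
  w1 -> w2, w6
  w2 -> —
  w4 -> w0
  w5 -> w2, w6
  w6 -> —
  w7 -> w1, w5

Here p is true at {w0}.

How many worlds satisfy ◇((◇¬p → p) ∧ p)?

1

w0: successors {w1, w5}; (◇¬p → p) ∧ p there: w1:F, w5:F. ✗
w1: successors {w2, w6}; (◇¬p → p) ∧ p there: w2:F, w6:F. ✗
w2: no successors, so ◇((◇¬p → p) ∧ p) fails. ✗
w4: successors {w0}; (◇¬p → p) ∧ p there: w0:T. ✓
w5: successors {w2, w6}; (◇¬p → p) ∧ p there: w2:F, w6:F. ✗
w6: no successors, so ◇((◇¬p → p) ∧ p) fails. ✗
w7: successors {w1, w5}; (◇¬p → p) ∧ p there: w1:F, w5:F. ✗
Satisfying worlds: {w4}.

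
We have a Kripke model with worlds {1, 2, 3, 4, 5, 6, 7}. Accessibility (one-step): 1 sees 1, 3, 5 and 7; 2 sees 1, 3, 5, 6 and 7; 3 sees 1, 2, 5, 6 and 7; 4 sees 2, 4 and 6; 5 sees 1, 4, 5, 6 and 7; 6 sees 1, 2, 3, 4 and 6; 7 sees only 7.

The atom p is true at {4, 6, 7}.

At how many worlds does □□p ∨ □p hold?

1: □□p is F, □p is F. ✗
2: □□p is F, □p is F. ✗
3: □□p is F, □p is F. ✗
4: □□p is F, □p is F. ✗
5: □□p is F, □p is F. ✗
6: □□p is F, □p is F. ✗
7: □□p is T, □p is T. ✓
Satisfying worlds: {7}.

1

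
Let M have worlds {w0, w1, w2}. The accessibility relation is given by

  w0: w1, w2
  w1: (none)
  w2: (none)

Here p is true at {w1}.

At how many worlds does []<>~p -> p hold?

w0: []<>~p is F, p is F. ✓
w1: []<>~p is T, p is T. ✓
w2: []<>~p is T, p is F. ✗
Satisfying worlds: {w0, w1}.

2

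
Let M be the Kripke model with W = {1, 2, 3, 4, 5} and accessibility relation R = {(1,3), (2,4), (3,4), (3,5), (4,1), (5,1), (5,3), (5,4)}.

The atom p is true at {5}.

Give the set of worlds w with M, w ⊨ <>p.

{3}

1: successors {3}; p there: 3:F. ✗
2: successors {4}; p there: 4:F. ✗
3: successors {4, 5}; p there: 4:F, 5:T. ✓
4: successors {1}; p there: 1:F. ✗
5: successors {1, 3, 4}; p there: 1:F, 3:F, 4:F. ✗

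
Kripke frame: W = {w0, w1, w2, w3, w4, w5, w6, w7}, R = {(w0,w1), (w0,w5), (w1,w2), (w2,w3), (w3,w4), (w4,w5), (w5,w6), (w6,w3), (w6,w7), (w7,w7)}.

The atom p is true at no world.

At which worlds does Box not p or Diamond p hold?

{w0, w1, w2, w3, w4, w5, w6, w7}

w0: Box not p is T, Diamond p is F. ✓
w1: Box not p is T, Diamond p is F. ✓
w2: Box not p is T, Diamond p is F. ✓
w3: Box not p is T, Diamond p is F. ✓
w4: Box not p is T, Diamond p is F. ✓
w5: Box not p is T, Diamond p is F. ✓
w6: Box not p is T, Diamond p is F. ✓
w7: Box not p is T, Diamond p is F. ✓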